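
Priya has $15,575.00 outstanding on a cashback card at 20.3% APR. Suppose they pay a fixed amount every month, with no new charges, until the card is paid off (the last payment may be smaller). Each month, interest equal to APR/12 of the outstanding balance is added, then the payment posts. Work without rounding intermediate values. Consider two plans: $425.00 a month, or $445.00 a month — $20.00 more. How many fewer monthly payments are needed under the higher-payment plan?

4 fewer payments

Monthly rate r = 20.3%/12 = 1.69167% = 0.0169167.
At $425.00/mo: n = ⌈−ln(1 − rB₀/P)/ln(1+r)⌉ = 58 payments (last $285.99); total interest = total paid − $15,575.00 = $8,935.99.
At $445.00/mo: 54 payments (last $202.75); total interest $8,212.75.
Payments saved = 58 − 54 = 4.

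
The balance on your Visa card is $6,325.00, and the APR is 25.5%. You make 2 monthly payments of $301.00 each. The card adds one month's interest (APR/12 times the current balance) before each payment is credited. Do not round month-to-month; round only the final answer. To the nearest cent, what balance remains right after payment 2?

Monthly rate r = 25.5%/12 = 2.125% = 0.02125.
Each month: B ← B·(1+r) − $301.00.
Month 1: interest $134.41; balance after payment $6,158.41.
Month 2: interest $130.87; balance after payment $5,988.27.

$5,988.27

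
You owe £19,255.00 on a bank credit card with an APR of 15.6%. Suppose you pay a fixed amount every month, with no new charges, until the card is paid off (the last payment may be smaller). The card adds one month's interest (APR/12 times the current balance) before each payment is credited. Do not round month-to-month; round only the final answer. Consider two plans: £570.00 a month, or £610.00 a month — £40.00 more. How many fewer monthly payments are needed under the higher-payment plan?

4 fewer payments

Monthly rate r = 15.6%/12 = 1.3% = 0.013.
At £570.00/mo: n = ⌈−ln(1 − rB₀/P)/ln(1+r)⌉ = 45 payments (last £441.35); total interest = total paid − £19,255.00 = £6,266.35.
At £610.00/mo: 41 payments (last £547.32); total interest £5,692.32.
Payments saved = 45 − 41 = 4.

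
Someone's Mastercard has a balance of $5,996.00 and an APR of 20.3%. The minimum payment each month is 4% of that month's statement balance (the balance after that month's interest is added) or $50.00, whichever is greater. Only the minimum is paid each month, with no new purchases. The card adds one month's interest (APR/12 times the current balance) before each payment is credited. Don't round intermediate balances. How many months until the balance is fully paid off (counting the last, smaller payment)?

98 months

Monthly rate r = 20.3%/12 = 1.69167% = 0.0169167.
While 4% of the post-interest balance exceeds $50.00, each month B ← (B·(1+r))·(1 − 0.04), i.e. B shrinks by the factor (1+r)·0.96 = 0.97624.
This holds for months 1–66. Entering month 67 the balance is $1,226.30; 4% of the post-interest balance is now below $50.00, so the flat $50.00 minimum applies from here.
From month 67 a fixed $50.00 at rate r clears $1,226.30 in 32 more payments. Total: 66 + 32 = 98 months.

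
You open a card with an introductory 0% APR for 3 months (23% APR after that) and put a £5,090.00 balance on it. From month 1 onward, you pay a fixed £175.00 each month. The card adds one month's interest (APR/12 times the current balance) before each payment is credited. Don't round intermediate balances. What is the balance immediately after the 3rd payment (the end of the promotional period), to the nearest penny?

Promo months 1–3 at r₀ = 0%/12 = 0; months 4+ at r₁ = 23%/12 = 0.0191667.
After month 3 (no interest yet): B = £5,090.00 − 3·£175.00 = £4,565.00.

£4,565.00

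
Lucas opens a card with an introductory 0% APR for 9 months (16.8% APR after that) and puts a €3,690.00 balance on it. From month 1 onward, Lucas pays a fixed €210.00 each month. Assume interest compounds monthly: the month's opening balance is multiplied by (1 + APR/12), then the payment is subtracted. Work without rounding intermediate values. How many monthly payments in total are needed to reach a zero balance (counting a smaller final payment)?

19 months

Promo months 1–9 at r₀ = 0%/12 = 0; months 10+ at r₁ = 16.8%/12 = 0.014.
After month 9 (no interest yet): B = €3,690.00 − 9·€210.00 = €1,800.00.
Then at r₁ with €210.00/mo: n₂ = −ln(1 − r₁·B/P)/ln(1+r₁) ≈ 9.19 → 10 more payments.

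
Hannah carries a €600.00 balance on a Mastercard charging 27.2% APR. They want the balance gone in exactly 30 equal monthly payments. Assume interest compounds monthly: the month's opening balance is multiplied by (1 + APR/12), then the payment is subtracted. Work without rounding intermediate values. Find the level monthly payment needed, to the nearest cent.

Monthly rate r = 27.2%/12 = 2.26667% = 0.0226667.
Level-payment amortization: P = B₀·r / (1 − (1+r)^(−n)) = 600.00·0.0226667 / (1 − 1.02267^(−30)).
Denominator 1 − (1+r)^(−30) = 0.489522055.
P = 13.6 / 0.489522055 ≈ 27.78.

€27.78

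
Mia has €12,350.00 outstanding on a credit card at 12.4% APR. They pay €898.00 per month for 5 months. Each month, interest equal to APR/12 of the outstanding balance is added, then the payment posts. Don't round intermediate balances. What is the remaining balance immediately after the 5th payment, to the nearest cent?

€8,417.65

Monthly rate r = 12.4%/12 = 1.03333% = 0.0103333.
Each month: B ← B·(1+r) − €898.00.
Month 1: interest €127.62; balance after payment €11,579.62.
Month 2: interest €119.66; balance after payment €10,801.27.
Month 3: interest €111.61; balance after payment €10,014.89.
Month 4: interest €103.49; balance after payment €9,220.37.
Month 5: interest €95.28; balance after payment €8,417.65.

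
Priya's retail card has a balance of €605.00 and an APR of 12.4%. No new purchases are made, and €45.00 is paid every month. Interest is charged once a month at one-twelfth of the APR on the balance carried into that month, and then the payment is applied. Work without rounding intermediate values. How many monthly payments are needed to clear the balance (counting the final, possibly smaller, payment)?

Monthly rate r = 12.4%/12 = 1.03333% = 0.0103333.
Recurrence: B ← B·(1+r) − €45.00.
Month 1: interest €6.25; balance after payment €566.25.
Month 2: interest €5.85; balance after payment €527.10.
Closed form: n = −ln(1 − rB₀/P)/ln(1+r) = −ln(0.86107)/ln(1.01033) ≈ 14.550, so the balance reaches zero during payment 15.

15 payments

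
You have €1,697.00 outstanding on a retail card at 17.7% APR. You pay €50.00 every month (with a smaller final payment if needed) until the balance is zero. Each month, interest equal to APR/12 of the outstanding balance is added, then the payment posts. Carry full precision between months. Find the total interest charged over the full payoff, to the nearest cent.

€674.23

Monthly rate r = 17.7%/12 = 1.475% = 0.01475.
Payoff takes n = ⌈−ln(1 − rB₀/P)/ln(1+r)⌉ = ⌈47.423⌉ = 48 payments; the last is €21.23.
Total paid = 47·€50.00 + €21.23 = €2,371.23.
Total interest = total paid − principal = €2,371.23 − €1,697.00 = €674.23.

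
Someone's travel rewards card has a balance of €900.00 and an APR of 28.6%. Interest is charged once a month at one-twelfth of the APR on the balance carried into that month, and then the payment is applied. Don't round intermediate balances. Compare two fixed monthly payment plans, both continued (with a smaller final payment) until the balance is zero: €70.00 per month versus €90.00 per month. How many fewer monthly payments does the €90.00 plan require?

4 fewer payments

Monthly rate r = 28.6%/12 = 2.38333% = 0.0238333.
At €70.00/mo: n = ⌈−ln(1 − rB₀/P)/ln(1+r)⌉ = 16 payments (last €37.64); total interest = total paid − €900.00 = €187.64.
At €90.00/mo: 12 payments (last €50.53); total interest €140.53.
Payments saved = 16 − 12 = 4.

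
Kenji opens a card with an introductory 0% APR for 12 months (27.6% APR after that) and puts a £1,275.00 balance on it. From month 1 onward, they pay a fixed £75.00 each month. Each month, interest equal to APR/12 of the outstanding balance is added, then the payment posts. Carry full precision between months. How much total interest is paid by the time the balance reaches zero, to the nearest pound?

£28

Promo months 1–12 at r₀ = 0%/12 = 0; months 13+ at r₁ = 27.6%/12 = 0.023.
After month 12 (no interest yet): B = £1,275.00 − 12·£75.00 = £375.00.
Then at r₁ with £75.00/mo: n₂ = −ln(1 − r₁·B/P)/ln(1+r₁) ≈ 5.37 → 6 more payments.
Total paid = 17·£75.00 + £28.14 = £1,303.14; interest = £1,303.14 − £1,275.00 = £28.14.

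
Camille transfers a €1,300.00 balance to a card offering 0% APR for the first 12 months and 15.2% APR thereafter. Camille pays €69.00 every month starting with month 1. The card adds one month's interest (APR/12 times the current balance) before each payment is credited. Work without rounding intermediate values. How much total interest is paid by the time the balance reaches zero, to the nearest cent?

Promo months 1–12 at r₀ = 0%/12 = 0; months 13+ at r₁ = 15.2%/12 = 0.0126667.
After month 12 (no interest yet): B = €1,300.00 − 12·€69.00 = €472.00.
Then at r₁ with €69.00/mo: n₂ = −ln(1 − r₁·B/P)/ln(1+r₁) ≈ 7.20 → 8 more payments.
Total paid = 19·€69.00 + €13.90 = €1,324.90; interest = €1,324.90 − €1,300.00 = €24.90.

€24.90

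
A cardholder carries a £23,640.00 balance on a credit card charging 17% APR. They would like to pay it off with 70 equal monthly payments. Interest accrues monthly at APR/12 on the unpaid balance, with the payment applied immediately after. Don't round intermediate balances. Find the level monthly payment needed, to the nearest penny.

£534.60

Monthly rate r = 17%/12 = 1.41667% = 0.0141667.
Level-payment amortization: P = B₀·r / (1 − (1+r)^(−n)) = 23640.00·0.0141667 / (1 − 1.01417^(−70)).
Denominator 1 − (1+r)^(−70) = 0.626451715.
P = 334.9 / 0.626451715 ≈ 534.60.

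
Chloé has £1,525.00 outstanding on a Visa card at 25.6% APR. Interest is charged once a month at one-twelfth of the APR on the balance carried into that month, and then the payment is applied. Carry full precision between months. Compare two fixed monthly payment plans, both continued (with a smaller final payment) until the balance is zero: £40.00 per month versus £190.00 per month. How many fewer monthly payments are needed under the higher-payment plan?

71 fewer payments

Monthly rate r = 25.6%/12 = 2.13333% = 0.0213333.
At £40.00/mo: n = ⌈−ln(1 − rB₀/P)/ln(1+r)⌉ = 80 payments (last £20.61); total interest = total paid − £1,525.00 = £1,655.61.
At £190.00/mo: 9 payments (last £170.65); total interest £165.65.
Payments saved = 80 − 9 = 71.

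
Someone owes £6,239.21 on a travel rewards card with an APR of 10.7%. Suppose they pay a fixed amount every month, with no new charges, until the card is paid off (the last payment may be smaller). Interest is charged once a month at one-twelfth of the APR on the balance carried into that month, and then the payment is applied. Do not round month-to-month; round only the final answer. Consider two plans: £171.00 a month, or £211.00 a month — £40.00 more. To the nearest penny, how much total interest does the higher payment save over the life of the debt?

Monthly rate r = 10.7%/12 = 0.891667% = 0.00891667.
At £171.00/mo: n = ⌈−ln(1 − rB₀/P)/ln(1+r)⌉ = 45 payments (last £57.00); total interest = total paid − £6,239.21 = £1,341.79.
At £211.00/mo: 35 payments (last £101.13); total interest £1,035.92.
Interest saved = £1,341.79 − £1,035.92 = £305.87.

£305.87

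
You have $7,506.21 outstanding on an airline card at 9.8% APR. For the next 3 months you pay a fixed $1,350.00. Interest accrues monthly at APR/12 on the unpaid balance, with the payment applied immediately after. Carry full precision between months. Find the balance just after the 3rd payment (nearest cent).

$3,608.45

Monthly rate r = 9.8%/12 = 0.816667% = 0.00816667.
Each month: B ← B·(1+r) − $1,350.00.
Month 1: interest $61.30; balance after payment $6,217.51.
Month 2: interest $50.78; balance after payment $4,918.29.
Month 3: interest $40.17; balance after payment $3,608.45.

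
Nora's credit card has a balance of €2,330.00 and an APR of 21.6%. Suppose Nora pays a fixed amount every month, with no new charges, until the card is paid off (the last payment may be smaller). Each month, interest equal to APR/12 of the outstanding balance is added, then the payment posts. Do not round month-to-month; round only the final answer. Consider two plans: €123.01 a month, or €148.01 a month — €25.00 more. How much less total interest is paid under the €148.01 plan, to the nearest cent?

€110.69

Monthly rate r = 21.6%/12 = 1.8% = 0.018.
At €123.01/mo: n = ⌈−ln(1 − rB₀/P)/ln(1+r)⌉ = 24 payments (last €46.00); total interest = total paid − €2,330.00 = €545.23.
At €148.01/mo: 19 payments (last €100.36); total interest €434.54.
Interest saved = €545.23 − €434.54 = €110.69.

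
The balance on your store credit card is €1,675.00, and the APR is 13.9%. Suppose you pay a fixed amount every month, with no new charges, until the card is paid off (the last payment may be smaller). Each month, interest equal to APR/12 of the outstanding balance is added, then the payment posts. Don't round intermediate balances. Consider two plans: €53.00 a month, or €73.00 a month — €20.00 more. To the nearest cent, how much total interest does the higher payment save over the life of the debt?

Monthly rate r = 13.9%/12 = 1.15833% = 0.0115833.
At €53.00/mo: n = ⌈−ln(1 − rB₀/P)/ln(1+r)⌉ = 40 payments (last €30.79); total interest = total paid − €1,675.00 = €422.79.
At €73.00/mo: 27 payments (last €60.36); total interest €283.36.
Interest saved = €422.79 − €283.36 = €139.43.

€139.43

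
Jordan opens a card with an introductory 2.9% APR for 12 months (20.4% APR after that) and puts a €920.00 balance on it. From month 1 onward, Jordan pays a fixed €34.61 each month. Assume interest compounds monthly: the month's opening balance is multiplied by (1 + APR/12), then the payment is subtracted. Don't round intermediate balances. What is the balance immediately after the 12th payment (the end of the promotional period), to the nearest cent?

Promo months 1–12 at r₀ = 2.9%/12 = 0.00241667; months 13+ at r₁ = 20.4%/12 = 0.017.
After month 12: iterate B ← B·(1+r₀) − €34.61 for 12 months → €526.15.

€526.15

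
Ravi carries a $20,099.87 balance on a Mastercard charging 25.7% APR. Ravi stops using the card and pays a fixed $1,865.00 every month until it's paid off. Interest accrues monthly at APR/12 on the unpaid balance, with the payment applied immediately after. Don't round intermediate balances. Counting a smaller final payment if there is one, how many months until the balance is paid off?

Monthly rate r = 25.7%/12 = 2.14167% = 0.0214167.
Recurrence: B ← B·(1+r) − $1,865.00.
Month 1: interest $430.47; balance after payment $18,665.34.
Month 2: interest $399.75; balance after payment $17,200.09.
Closed form: n = −ln(1 − rB₀/P)/ln(1+r) = −ln(0.76918)/ln(1.02142) ≈ 12.384, so the balance reaches zero during payment 13.

13 months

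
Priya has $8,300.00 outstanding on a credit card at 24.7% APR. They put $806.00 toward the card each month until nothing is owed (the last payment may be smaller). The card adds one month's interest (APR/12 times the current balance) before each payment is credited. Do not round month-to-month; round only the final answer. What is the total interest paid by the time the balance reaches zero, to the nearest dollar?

$1,125

Monthly rate r = 24.7%/12 = 2.05833% = 0.0205833.
Payoff takes n = ⌈−ln(1 − rB₀/P)/ln(1+r)⌉ = ⌈11.692⌉ = 12 payments; the last is $559.20.
Total paid = 11·$806.00 + $559.20 = $9,425.20.
Total interest = total paid − principal = $9,425.20 − $8,300.00 = $1,125.20.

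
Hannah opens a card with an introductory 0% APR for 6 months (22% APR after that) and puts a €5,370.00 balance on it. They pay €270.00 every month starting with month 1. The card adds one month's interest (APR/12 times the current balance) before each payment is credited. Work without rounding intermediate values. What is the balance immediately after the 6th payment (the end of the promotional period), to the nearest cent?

Promo months 1–6 at r₀ = 0%/12 = 0; months 7+ at r₁ = 22%/12 = 0.0183333.
After month 6 (no interest yet): B = €5,370.00 − 6·€270.00 = €3,750.00.

€3,750.00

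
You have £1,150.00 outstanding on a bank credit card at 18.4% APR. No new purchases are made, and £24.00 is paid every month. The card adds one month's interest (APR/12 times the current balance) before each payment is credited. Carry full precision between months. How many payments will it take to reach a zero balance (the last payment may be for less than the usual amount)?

88 months

Monthly rate r = 18.4%/12 = 1.53333% = 0.0153333.
Recurrence: B ← B·(1+r) − £24.00.
Month 1: interest £17.63; balance after payment £1,143.63.
Month 2: interest £17.54; balance after payment £1,137.17.
Closed form: n = −ln(1 − rB₀/P)/ln(1+r) = −ln(0.26528)/ln(1.01533) ≈ 87.204, so the balance reaches zero during payment 88.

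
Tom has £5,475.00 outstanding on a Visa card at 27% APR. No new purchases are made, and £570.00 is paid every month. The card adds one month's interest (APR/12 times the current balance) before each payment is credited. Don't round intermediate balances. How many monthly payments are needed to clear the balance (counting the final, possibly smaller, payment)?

Monthly rate r = 27%/12 = 2.25% = 0.0225.
Recurrence: B ← B·(1+r) − £570.00.
Month 1: interest £123.19; balance after payment £5,028.19.
Month 2: interest £113.13; balance after payment £4,571.32.
Closed form: n = −ln(1 − rB₀/P)/ln(1+r) = −ln(0.78388)/ln(1.0225) ≈ 10.943, so the balance reaches zero during payment 11.

11 payments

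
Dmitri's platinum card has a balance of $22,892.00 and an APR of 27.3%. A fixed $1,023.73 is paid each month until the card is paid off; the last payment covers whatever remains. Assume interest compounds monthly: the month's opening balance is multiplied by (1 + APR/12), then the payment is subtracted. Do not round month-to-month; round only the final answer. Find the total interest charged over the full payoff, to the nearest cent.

Monthly rate r = 27.3%/12 = 2.275% = 0.02275.
Payoff takes n = ⌈−ln(1 − rB₀/P)/ln(1+r)⌉ = ⌈31.595⌉ = 32 payments; the last is $612.40.
Total paid = 31·$1,023.73 + $612.40 = $32,348.03.
Total interest = total paid − principal = $32,348.03 − $22,892.00 = $9,456.03.

$9,456.03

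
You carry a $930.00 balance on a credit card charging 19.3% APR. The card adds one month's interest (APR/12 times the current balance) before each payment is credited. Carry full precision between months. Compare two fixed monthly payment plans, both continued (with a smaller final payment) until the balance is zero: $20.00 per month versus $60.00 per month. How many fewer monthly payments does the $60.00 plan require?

69 fewer payments

Monthly rate r = 19.3%/12 = 1.60833% = 0.0160833.
At $20.00/mo: n = ⌈−ln(1 − rB₀/P)/ln(1+r)⌉ = 87 payments (last $7.14); total interest = total paid − $930.00 = $797.14.
At $60.00/mo: 18 payments (last $58.29); total interest $148.29.
Payments saved = 87 − 18 = 69.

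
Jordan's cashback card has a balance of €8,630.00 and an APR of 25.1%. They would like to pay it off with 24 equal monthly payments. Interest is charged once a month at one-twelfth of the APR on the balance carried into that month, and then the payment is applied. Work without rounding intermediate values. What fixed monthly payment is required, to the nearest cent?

Monthly rate r = 25.1%/12 = 2.09167% = 0.0209167.
Level-payment amortization: P = B₀·r / (1 − (1+r)^(−n)) = 8630.00·0.0209167 / (1 − 1.02092^(−24)).
Denominator 1 − (1+r)^(−24) = 0.391538718.
P = 180.511 / 0.391538718 ≈ 461.03.

€461.03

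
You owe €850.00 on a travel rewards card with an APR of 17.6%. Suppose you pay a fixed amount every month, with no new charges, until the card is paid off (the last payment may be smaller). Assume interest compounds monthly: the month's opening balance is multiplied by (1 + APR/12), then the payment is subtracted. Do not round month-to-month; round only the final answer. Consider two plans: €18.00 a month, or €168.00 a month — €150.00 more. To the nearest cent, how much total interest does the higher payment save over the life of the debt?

Monthly rate r = 17.6%/12 = 1.46667% = 0.0146667.
At €18.00/mo: n = ⌈−ln(1 − rB₀/P)/ln(1+r)⌉ = 82 payments (last €0.26); total interest = total paid − €850.00 = €608.26.
At €168.00/mo: 6 payments (last €49.91); total interest €39.91.
Interest saved = €608.26 − €39.91 = €568.35.

€568.35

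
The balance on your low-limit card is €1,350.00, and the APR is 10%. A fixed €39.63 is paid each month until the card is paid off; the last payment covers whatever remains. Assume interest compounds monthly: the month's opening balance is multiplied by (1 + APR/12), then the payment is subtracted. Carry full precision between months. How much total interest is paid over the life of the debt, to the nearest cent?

Monthly rate r = 10%/12 = 0.833333% = 0.00833333.
Payoff takes n = ⌈−ln(1 − rB₀/P)/ln(1+r)⌉ = ⌈40.235⌉ = 41 payments; the last is €9.34.
Total paid = 40·€39.63 + €9.34 = €1,594.54.
Total interest = total paid − principal = €1,594.54 − €1,350.00 = €244.54.

€244.54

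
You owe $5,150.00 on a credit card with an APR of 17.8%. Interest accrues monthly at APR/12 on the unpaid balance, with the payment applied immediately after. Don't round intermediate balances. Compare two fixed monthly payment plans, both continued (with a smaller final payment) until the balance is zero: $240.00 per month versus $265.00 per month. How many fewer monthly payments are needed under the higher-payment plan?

Monthly rate r = 17.8%/12 = 1.48333% = 0.0148333.
At $240.00/mo: n = ⌈−ln(1 − rB₀/P)/ln(1+r)⌉ = 27 payments (last $5.41); total interest = total paid − $5,150.00 = $1,095.41.
At $265.00/mo: 24 payments (last $25.30); total interest $970.30.
Payments saved = 27 − 24 = 3.

3 fewer payments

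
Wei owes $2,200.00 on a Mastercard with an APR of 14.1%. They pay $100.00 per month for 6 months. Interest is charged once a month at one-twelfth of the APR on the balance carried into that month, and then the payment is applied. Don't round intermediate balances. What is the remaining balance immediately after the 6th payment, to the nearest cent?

Monthly rate r = 14.1%/12 = 1.175% = 0.01175.
Each month: B ← B·(1+r) − $100.00.
Month 1: interest $25.85; balance after payment $2,125.85.
Month 2: interest $24.98; balance after payment $2,050.83.
Month 3: interest $24.10; balance after payment $1,974.93.
Month 4: interest $23.21; balance after payment $1,898.13.
Month 5: interest $22.30; balance after payment $1,820.43.
Month 6: interest $21.39; balance after payment $1,741.82.

$1,741.82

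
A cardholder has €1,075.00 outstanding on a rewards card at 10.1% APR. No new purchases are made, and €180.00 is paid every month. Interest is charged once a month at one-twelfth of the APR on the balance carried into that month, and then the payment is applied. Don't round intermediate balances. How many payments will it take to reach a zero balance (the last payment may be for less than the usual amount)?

Monthly rate r = 10.1%/12 = 0.841667% = 0.00841667.
Recurrence: B ← B·(1+r) − €180.00.
Month 1: interest €9.05; balance after payment €904.05.
Month 2: interest €7.61; balance after payment €731.66.
Closed form: n = −ln(1 − rB₀/P)/ln(1+r) = −ln(0.94973)/ln(1.00842) ≈ 6.153, so the balance reaches zero during payment 7.

7 months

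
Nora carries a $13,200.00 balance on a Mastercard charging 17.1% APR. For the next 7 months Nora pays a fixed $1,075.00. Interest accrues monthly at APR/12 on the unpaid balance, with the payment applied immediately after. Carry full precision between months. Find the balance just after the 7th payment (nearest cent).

$6,719.90

Monthly rate r = 17.1%/12 = 1.425% = 0.01425.
Each month: B ← B·(1+r) − $1,075.00.
Month 1: interest $188.10; balance after payment $12,313.10.
Month 2: interest $175.46; balance after payment $11,413.56.
Month 3: interest $162.64; balance after payment $10,501.20.
Month 4: interest $149.64; balance after payment $9,575.85.
Month 5: interest $136.46; balance after payment $8,637.30.
Month 6: interest $123.08; balance after payment $7,685.38.
Month 7: interest $109.52; balance after payment $6,719.90.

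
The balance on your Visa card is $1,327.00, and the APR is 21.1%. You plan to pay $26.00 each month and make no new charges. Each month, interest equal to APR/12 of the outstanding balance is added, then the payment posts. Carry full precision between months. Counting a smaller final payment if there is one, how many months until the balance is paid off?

131 months

Monthly rate r = 21.1%/12 = 1.75833% = 0.0175833.
Recurrence: B ← B·(1+r) − $26.00.
Month 1: interest $23.33; balance after payment $1,324.33.
Month 2: interest $23.29; balance after payment $1,321.62.
Closed form: n = −ln(1 − rB₀/P)/ln(1+r) = −ln(0.10257)/ln(1.01758) ≈ 130.643, so the balance reaches zero during payment 131.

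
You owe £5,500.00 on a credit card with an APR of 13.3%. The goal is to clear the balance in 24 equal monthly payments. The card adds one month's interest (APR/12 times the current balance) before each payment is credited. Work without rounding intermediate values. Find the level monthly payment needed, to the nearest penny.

Monthly rate r = 13.3%/12 = 1.10833% = 0.0110833.
Level-payment amortization: P = B₀·r / (1 − (1+r)^(−n)) = 5500.00·0.0110833 / (1 − 1.01108^(−24)).
Denominator 1 − (1+r)^(−24) = 0.232438536.
P = 60.9583 / 0.232438536 ≈ 262.26.

£262.26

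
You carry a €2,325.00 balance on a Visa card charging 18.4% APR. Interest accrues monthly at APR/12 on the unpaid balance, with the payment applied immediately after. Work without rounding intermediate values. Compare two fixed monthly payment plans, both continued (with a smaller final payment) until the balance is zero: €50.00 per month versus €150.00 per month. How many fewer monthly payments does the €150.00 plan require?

Monthly rate r = 18.4%/12 = 1.53333% = 0.0153333.
At €50.00/mo: n = ⌈−ln(1 − rB₀/P)/ln(1+r)⌉ = 83 payments (last €1.60); total interest = total paid − €2,325.00 = €1,776.60.
At €150.00/mo: 18 payments (last €125.18); total interest €350.18.
Payments saved = 83 − 18 = 65.

65 fewer payments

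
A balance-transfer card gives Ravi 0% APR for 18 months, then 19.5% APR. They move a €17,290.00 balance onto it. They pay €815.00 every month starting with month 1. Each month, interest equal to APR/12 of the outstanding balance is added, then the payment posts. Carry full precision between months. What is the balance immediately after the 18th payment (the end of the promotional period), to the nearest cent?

Promo months 1–18 at r₀ = 0%/12 = 0; months 19+ at r₁ = 19.5%/12 = 0.01625.
After month 18 (no interest yet): B = €17,290.00 − 18·€815.00 = €2,620.00.

€2,620.00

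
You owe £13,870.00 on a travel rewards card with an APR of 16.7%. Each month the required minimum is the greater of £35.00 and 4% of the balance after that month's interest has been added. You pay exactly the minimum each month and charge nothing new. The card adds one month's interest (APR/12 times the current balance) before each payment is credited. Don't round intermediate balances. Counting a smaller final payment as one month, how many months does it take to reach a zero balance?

Monthly rate r = 16.7%/12 = 1.39167% = 0.0139167.
While 4% of the post-interest balance exceeds £35.00, each month B ← (B·(1+r))·(1 − 0.04), i.e. B shrinks by the factor (1+r)·0.96 = 0.97336.
This holds for months 1–103. Entering month 104 the balance is £859.50; 4% of the post-interest balance is now below £35.00, so the flat £35.00 minimum applies from here.
From month 104 a fixed £35.00 at rate r clears £859.50 in 31 more payments. Total: 103 + 31 = 134 months.

134 months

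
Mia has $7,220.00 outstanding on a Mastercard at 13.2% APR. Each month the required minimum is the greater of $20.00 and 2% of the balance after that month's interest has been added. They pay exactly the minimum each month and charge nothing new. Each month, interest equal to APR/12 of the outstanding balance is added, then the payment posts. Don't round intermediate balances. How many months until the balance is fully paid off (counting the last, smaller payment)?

287 months

Monthly rate r = 13.2%/12 = 1.1% = 0.011.
While 2% of the post-interest balance exceeds $20.00, each month B ← (B·(1+r))·(1 − 0.02), i.e. B shrinks by the factor (1+r)·0.98 = 0.99078.
This holds for months 1–215. Entering month 216 the balance is $985.47; 2% of the post-interest balance is now below $20.00, so the flat $20.00 minimum applies from here.
From month 216 a fixed $20.00 at rate r clears $985.47 in 72 more payments. Total: 215 + 72 = 287 months.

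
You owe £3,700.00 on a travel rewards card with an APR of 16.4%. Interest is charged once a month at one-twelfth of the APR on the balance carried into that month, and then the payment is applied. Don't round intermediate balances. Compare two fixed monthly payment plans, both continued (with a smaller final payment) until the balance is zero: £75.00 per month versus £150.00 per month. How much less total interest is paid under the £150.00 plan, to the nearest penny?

Monthly rate r = 16.4%/12 = 1.36667% = 0.0136667.
At £75.00/mo: n = ⌈−ln(1 − rB₀/P)/ln(1+r)⌉ = 83 payments (last £46.87); total interest = total paid − £3,700.00 = £2,496.87.
At £150.00/mo: 31 payments (last £43.57); total interest £843.57.
Interest saved = £2,496.87 − £843.57 = £1,653.30.

£1,653.30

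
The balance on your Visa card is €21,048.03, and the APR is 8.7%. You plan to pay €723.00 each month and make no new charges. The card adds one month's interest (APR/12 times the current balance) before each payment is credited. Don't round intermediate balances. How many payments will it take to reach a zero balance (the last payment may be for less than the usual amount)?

33 months

Monthly rate r = 8.7%/12 = 0.725% = 0.00725.
Recurrence: B ← B·(1+r) − €723.00.
Month 1: interest €152.60; balance after payment €20,477.63.
Month 2: interest €148.46; balance after payment €19,903.09.
Closed form: n = −ln(1 − rB₀/P)/ln(1+r) = −ln(0.78894)/ln(1.00725) ≈ 32.817, so the balance reaches zero during payment 33.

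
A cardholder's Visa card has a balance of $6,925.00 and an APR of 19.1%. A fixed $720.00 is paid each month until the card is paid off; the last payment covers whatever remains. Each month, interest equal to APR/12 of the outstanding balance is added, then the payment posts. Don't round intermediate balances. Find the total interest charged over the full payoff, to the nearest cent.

Monthly rate r = 19.1%/12 = 1.59167% = 0.0159167.
Payoff takes n = ⌈−ln(1 − rB₀/P)/ln(1+r)⌉ = ⌈10.522⌉ = 11 payments; the last is $377.32.
Total paid = 10·$720.00 + $377.32 = $7,577.32.
Total interest = total paid − principal = $7,577.32 − $6,925.00 = $652.32.

$652.32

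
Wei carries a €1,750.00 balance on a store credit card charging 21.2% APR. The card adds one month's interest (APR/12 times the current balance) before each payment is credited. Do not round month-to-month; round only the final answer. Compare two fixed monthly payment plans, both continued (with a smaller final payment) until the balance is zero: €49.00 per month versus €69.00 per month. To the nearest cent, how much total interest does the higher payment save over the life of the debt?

€447.44

Monthly rate r = 21.2%/12 = 1.76667% = 0.0176667.
At €49.00/mo: n = ⌈−ln(1 − rB₀/P)/ln(1+r)⌉ = 57 payments (last €45.17); total interest = total paid − €1,750.00 = €1,039.17.
At €69.00/mo: 34 payments (last €64.73); total interest €591.73.
Interest saved = €1,039.17 − €591.73 = €447.44.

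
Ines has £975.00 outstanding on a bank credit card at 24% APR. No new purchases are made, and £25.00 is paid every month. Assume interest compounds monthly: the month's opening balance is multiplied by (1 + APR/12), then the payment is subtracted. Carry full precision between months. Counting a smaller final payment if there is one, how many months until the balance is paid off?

77 payments

Monthly rate r = 24%/12 = 2% = 0.02.
Recurrence: B ← B·(1+r) − £25.00.
Month 1: interest £19.50; balance after payment £969.50.
Month 2: interest £19.39; balance after payment £963.89.
Closed form: n = −ln(1 − rB₀/P)/ln(1+r) = −ln(0.22)/ln(1.02) ≈ 76.461, so the balance reaches zero during payment 77.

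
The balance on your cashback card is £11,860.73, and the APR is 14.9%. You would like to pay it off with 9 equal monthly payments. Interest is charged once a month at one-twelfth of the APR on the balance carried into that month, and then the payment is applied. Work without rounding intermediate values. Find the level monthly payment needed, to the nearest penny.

Monthly rate r = 14.9%/12 = 1.24167% = 0.0124167.
Level-payment amortization: P = B₀·r / (1 − (1+r)^(−n)) = 11860.73·0.0124167 / (1 − 1.01242^(−9)).
Denominator 1 − (1+r)^(−9) = 0.105116654.
P = 147.271 / 0.105116654 ≈ 1401.02.

£1,401.02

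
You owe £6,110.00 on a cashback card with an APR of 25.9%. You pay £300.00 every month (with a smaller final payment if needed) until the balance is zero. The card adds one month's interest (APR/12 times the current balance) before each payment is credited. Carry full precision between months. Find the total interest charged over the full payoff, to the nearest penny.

£2,025.73

Monthly rate r = 25.9%/12 = 2.15833% = 0.0215833.
Payoff takes n = ⌈−ln(1 − rB₀/P)/ln(1+r)⌉ = ⌈27.118⌉ = 28 payments; the last is £35.73.
Total paid = 27·£300.00 + £35.73 = £8,135.73.
Total interest = total paid − principal = £8,135.73 − £6,110.00 = £2,025.73.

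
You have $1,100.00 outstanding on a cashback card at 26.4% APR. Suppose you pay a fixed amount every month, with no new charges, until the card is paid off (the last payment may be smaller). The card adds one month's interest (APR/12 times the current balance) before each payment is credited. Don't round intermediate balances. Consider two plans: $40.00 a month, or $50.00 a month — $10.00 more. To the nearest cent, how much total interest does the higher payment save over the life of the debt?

Monthly rate r = 26.4%/12 = 2.2% = 0.022.
At $40.00/mo: n = ⌈−ln(1 − rB₀/P)/ln(1+r)⌉ = 43 payments (last $27.46); total interest = total paid − $1,100.00 = $607.46.
At $50.00/mo: 31 payments (last $20.36); total interest $420.36.
Interest saved = $607.46 − $420.36 = $187.10.

$187.10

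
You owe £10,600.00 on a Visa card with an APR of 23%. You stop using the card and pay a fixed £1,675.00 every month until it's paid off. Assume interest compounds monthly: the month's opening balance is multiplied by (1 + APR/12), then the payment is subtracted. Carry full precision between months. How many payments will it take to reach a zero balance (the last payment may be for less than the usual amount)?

7 months

Monthly rate r = 23%/12 = 1.91667% = 0.0191667.
Recurrence: B ← B·(1+r) − £1,675.00.
Month 1: interest £203.17; balance after payment £9,128.17.
Month 2: interest £174.96; balance after payment £7,628.12.
Closed form: n = −ln(1 − rB₀/P)/ln(1+r) = −ln(0.87871)/ln(1.01917) ≈ 6.811, so the balance reaches zero during payment 7.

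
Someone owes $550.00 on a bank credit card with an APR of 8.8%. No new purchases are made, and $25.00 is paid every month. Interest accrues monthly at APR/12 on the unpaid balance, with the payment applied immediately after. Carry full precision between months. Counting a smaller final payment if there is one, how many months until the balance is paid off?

Monthly rate r = 8.8%/12 = 0.733333% = 0.00733333.
Recurrence: B ← B·(1+r) − $25.00.
Month 1: interest $4.03; balance after payment $529.03.
Month 2: interest $3.88; balance after payment $507.91.
Closed form: n = −ln(1 − rB₀/P)/ln(1+r) = −ln(0.83867)/ln(1.00733) ≈ 24.080, so the balance reaches zero during payment 25.

25 payments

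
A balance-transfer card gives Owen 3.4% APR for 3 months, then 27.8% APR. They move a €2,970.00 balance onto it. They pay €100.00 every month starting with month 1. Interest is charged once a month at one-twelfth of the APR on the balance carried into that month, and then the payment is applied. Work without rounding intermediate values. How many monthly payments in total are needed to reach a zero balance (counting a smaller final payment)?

46 payments

Promo months 1–3 at r₀ = 3.4%/12 = 0.00283333; months 4+ at r₁ = 27.8%/12 = 0.0231667.
After month 3: iterate B ← B·(1+r₀) − €100.00 for 3 months → €2,694.47.
Then at r₁ with €100.00/mo: n₂ = −ln(1 − r₁·B/P)/ln(1+r₁) ≈ 42.74 → 43 more payments.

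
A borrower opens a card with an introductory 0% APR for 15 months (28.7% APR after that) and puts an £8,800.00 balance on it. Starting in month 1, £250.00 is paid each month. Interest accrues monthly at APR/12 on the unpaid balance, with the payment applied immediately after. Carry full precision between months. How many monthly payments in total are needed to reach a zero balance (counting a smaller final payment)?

43 payments

Promo months 1–15 at r₀ = 0%/12 = 0; months 16+ at r₁ = 28.7%/12 = 0.0239167.
After month 15 (no interest yet): B = £8,800.00 − 15·£250.00 = £5,050.00.
Then at r₁ with £250.00/mo: n₂ = −ln(1 − r₁·B/P)/ln(1+r₁) ≈ 27.92 → 28 more payments.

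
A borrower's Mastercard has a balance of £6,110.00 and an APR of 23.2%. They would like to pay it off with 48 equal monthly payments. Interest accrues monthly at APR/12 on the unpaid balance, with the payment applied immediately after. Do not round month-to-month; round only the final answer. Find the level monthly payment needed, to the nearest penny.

Monthly rate r = 23.2%/12 = 1.93333% = 0.0193333.
Level-payment amortization: P = B₀·r / (1 − (1+r)^(−n)) = 6110.00·0.0193333 / (1 − 1.01933^(−48)).
Denominator 1 − (1+r)^(−48) = 0.601139403.
P = 118.127 / 0.601139403 ≈ 196.50.

£196.50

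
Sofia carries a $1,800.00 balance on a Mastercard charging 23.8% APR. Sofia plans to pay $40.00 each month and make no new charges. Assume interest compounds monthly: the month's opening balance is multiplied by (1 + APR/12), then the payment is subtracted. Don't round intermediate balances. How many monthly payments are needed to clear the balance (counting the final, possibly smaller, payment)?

114 months

Monthly rate r = 23.8%/12 = 1.98333% = 0.0198333.
Recurrence: B ← B·(1+r) − $40.00.
Month 1: interest $35.70; balance after payment $1,795.70.
Month 2: interest $35.61; balance after payment $1,791.31.
Closed form: n = −ln(1 − rB₀/P)/ln(1+r) = −ln(0.1075)/ln(1.01983) ≈ 113.562, so the balance reaches zero during payment 114.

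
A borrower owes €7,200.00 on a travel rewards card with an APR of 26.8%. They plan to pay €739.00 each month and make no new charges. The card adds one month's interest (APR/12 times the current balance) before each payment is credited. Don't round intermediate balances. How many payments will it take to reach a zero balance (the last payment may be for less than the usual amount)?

12 months

Monthly rate r = 26.8%/12 = 2.23333% = 0.0223333.
Recurrence: B ← B·(1+r) − €739.00.
Month 1: interest €160.80; balance after payment €6,621.80.
Month 2: interest €147.89; balance after payment €6,030.69.
Closed form: n = −ln(1 − rB₀/P)/ln(1+r) = −ln(0.78241)/ln(1.02233) ≈ 11.109, so the balance reaches zero during payment 12.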